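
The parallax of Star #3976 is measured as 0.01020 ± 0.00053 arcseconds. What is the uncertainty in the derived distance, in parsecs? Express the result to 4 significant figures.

5.094 pc

d = 1/p, so σ_d = σ_p / p².
σ_d = 0.000530 / (0.01020)² = 0.000530 / 0.00010404 = 5.0942 pc.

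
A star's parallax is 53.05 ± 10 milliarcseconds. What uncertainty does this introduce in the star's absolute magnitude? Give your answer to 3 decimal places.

M = m − 5 log₁₀ d + 5 = m + 5 log₁₀ p + 5, so ∂M/∂p = 5/(p ln 10).
σ_M = (5/ln 10) · (σ_p/p) = 2.1715 × 10/53.05 = 2.1715 × 0.1885 = 0.40933.

σ_M = 0.409 mag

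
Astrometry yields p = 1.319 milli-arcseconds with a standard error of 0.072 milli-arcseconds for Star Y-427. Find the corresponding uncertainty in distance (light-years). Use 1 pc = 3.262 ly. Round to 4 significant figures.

d = 1/p, so σ_d = σ_p / p².
σ_d = 0.0000720 / (0.001319)² = 0.0000720 / 0.0000017398 = 41.384 pc = 41.384 × 3.262 ly = 134.99 ly.

135.0 ly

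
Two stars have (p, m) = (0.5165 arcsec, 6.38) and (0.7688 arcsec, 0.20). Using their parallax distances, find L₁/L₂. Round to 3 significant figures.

d₁ = 1/p₁ = 1/0.5165″ = 1.9361 pc; d₂ = 1/p₂ = 1/0.7688″ = 1.3007 pc.
M₁ = m₁ − 5 log₁₀ d₁ + 5 = 6.38 − 1.4346 + 5 = 9.9454.
M₂ = 0.20 − 0.5709 + 5 = 4.6291.
L₁/L₂ = 10^(0.4(M₂ − M₁)) = 10^(0.4 × (-5.3163)) = 10^(-2.12652) = 0.0074727.

L₁/L₂ = 0.00747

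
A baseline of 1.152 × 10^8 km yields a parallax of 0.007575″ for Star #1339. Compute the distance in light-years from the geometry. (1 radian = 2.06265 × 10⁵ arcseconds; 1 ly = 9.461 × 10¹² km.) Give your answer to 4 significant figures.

331.6 ly

θ = 0.007575″ = 0.007575/206265 = 3.6725 × 10^-8 rad.
d = B/θ = (1.152 × 10^8) / (3.6725 × 10^-8) = 3.1368 × 10^15 km = (3.1368 × 10^15) / (9.461 × 10^12) ly = 331.55 ly.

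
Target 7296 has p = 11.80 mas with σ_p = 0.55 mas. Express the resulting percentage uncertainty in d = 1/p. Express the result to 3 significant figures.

4.66%

For d = 1/p, |σ_d/d| = |σ_p/p|.
σ_p/p = 0.55 / 11.80 = 0.04661 = 4.661%.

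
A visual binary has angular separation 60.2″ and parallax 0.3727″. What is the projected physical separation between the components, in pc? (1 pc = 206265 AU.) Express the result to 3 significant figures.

d = 1/p = 1/0.3727″ = 2.6831 pc.
At distance d (pc), an angle of θ arcsec spans θ·d AU: s = 60.2 × 2.6831 = 161.52 AU.
= 161.52 / 206265 = 0.00078307 pc.

0.000783 pc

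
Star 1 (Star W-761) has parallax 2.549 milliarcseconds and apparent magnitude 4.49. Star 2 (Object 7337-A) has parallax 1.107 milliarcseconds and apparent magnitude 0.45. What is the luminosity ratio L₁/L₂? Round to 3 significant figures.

L₁/L₂ = 0.00457

d₁ = 1/p₁ = 1/0.002549″ = 392.31 pc; d₂ = 1/p₂ = 1/0.001107″ = 903.34 pc.
M₁ = m₁ − 5 log₁₀ d₁ + 5 = 4.49 − 12.9681 + 5 = -3.4781.
M₂ = 0.45 − 14.7793 + 5 = -9.3293.
L₁/L₂ = 10^(0.4(M₂ − M₁)) = 10^(0.4 × (-5.8512)) = 10^(-2.34048) = 0.0045658.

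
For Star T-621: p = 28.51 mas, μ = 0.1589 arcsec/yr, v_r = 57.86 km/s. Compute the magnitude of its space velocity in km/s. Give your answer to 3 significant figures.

d = 1/p = 1/0.02851″ = 35.075 pc.
v_t = 4.740 μ d = 4.740 × 0.1589 × 35.075 = 26.418 km/s.
v = √(v_r² + v_t²) = √(57.86² + 26.418²) = √4045.69 = 63.606 km/s.

63.6 km/s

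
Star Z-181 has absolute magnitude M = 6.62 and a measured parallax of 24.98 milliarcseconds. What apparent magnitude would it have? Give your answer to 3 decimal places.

d = 1/p = 1/0.02498″ = 40.032 pc.
m − M = 5 log₁₀ d − 5 = 5 log₁₀(40.032) − 5 = 8.0120 − 5 = 3.0120.
m = M + (m − M) = 6.62 + 3.0120 = 9.632.

m = 9.632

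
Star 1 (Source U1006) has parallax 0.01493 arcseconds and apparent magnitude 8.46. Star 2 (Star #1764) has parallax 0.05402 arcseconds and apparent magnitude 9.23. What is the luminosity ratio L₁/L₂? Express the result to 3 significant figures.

d₁ = 1/p₁ = 1/0.01493″ = 66.979 pc; d₂ = 1/p₂ = 1/0.05402″ = 18.512 pc.
M₁ = m₁ − 5 log₁₀ d₁ + 5 = 8.46 − 9.1297 + 5 = 4.3303.
M₂ = 9.23 − 6.3373 + 5 = 7.8927.
L₁/L₂ = 10^(0.4(M₂ − M₁)) = 10^(0.4 × 3.5624) = 10^1.42496 = 26.605.

L₁/L₂ = 26.6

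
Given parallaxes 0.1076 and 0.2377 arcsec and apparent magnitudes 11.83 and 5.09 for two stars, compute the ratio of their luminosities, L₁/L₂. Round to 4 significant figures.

d₁ = 1/p₁ = 1/0.1076″ = 9.2937 pc; d₂ = 1/p₂ = 1/0.2377″ = 4.207 pc.
M₁ = m₁ − 5 log₁₀ d₁ + 5 = 11.83 − 4.8409 + 5 = 11.9891.
M₂ = 5.09 − 3.1199 + 5 = 6.9701.
L₁/L₂ = 10^(0.4(M₂ − M₁)) = 10^(0.4 × (-5.0190)) = 10^(-2.00760) = 0.0098265.

L₁/L₂ = 0.009827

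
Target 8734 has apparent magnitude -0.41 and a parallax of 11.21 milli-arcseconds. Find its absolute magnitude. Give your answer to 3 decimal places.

d = 1/p = 1/0.01121″ = 89.206 pc.
m − M = 5 log₁₀(89.206) − 5 = 9.7520 − 5 = 4.7520.
M = m − (m − M) = -0.41 − 4.7520 = -5.162.

M = -5.162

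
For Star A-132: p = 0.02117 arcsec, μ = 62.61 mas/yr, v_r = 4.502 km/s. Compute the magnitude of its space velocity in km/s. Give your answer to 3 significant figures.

14.7 km/s

d = 1/p = 1/0.02117″ = 47.237 pc.
μ = 62.61 mas/yr = 0.06261 ″/yr.
v_t = 4.740 μ d = 4.740 × 0.06261 × 47.237 = 14.019 km/s.
v = √(v_r² + v_t²) = √(4.502² + 14.019²) = √216.8 = 14.724 km/s.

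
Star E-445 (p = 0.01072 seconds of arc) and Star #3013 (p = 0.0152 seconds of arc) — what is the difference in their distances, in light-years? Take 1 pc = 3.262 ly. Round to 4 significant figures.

89.69 ly

d_A = 1/0.01072″ = 93.284 pc; d_B = 1/0.01520″ = 65.789 pc.
|d_B − d_A| = |65.789 − 93.284| = 27.495 pc = 27.495 × 3.262 ly = 89.689 ly.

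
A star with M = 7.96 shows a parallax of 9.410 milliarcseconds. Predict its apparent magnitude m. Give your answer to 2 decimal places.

m = 13.09

d = 1/p = 1/0.009410″ = 106.27 pc.
m − M = 5 log₁₀ d − 5 = 5 log₁₀(106.27) − 5 = 10.1321 − 5 = 5.1321.
m = M + (m − M) = 7.96 + 5.1321 = 13.09.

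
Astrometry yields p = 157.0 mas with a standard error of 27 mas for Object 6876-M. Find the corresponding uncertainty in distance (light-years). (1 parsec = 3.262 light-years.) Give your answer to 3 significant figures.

3.57 ly

d = 1/p, so σ_d = σ_p / p².
σ_d = 0.0270 / (0.1570)² = 0.0270 / 0.024649 = 1.0954 pc = 1.0954 × 3.262 ly = 3.5732 ly.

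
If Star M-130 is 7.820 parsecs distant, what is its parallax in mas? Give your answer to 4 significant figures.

p = 1/d = 1/7.82 = 0.12788 arcsec.
= 0.12788 × 1000 = 127.88 mas.

127.9 mas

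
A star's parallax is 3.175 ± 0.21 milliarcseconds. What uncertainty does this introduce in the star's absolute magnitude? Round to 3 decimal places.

M = m − 5 log₁₀ d + 5 = m + 5 log₁₀ p + 5, so ∂M/∂p = 5/(p ln 10).
σ_M = (5/ln 10) · (σ_p/p) = 2.1715 × 0.21/3.175 = 2.1715 × 0.066142 = 0.14363.

σ_M = 0.144 mag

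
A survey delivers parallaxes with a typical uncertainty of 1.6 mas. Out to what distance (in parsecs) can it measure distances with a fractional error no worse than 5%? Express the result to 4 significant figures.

31.25 pc

σ_d/d = σ_p/p, so the condition is σ_p/p ≤ 0.05, i.e. p ≥ σ_p/0.05.
p_min = 1.6/0.05 = 32 mas = 0.032 arcsec.
d_max = 1/p_min = 1/0.032 = 31.25 pc.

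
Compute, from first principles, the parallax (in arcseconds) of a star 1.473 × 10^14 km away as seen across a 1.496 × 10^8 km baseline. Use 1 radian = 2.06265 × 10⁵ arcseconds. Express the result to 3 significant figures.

0.209 arcsec

θ ≈ B/d = (1.496 × 10^8) / (1.473 × 10^14) = 1.0156 × 10^-6 rad.
In arcseconds: 1.0156 × 10^-6 × 206265 = 0.20948″.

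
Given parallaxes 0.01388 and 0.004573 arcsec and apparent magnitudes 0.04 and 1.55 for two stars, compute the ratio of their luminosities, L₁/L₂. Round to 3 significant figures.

L₁/L₂ = 0.436

d₁ = 1/p₁ = 1/0.01388″ = 72.046 pc; d₂ = 1/p₂ = 1/0.004573″ = 218.67 pc.
M₁ = m₁ − 5 log₁₀ d₁ + 5 = 0.04 − 9.2880 + 5 = -4.2480.
M₂ = 1.55 − 11.6989 + 5 = -5.1489.
L₁/L₂ = 10^(0.4(M₂ − M₁)) = 10^(0.4 × (-0.9009)) = 10^(-0.36036) = 0.43615.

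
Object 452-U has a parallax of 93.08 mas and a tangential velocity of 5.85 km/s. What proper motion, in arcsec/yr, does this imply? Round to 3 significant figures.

d = 1/p = 1/0.09308″ = 10.743 pc.
μ = v_t / (4.74 d) = 5.85 / (4.74 × 10.743) = 5.85 / 50.922 = 0.11488 ″/yr.

0.115 arcsec/yr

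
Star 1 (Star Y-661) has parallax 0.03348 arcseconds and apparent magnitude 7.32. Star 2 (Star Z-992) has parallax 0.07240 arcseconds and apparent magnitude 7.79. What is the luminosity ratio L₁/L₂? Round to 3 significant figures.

L₁/L₂ = 7.21

d₁ = 1/p₁ = 1/0.03348″ = 29.869 pc; d₂ = 1/p₂ = 1/0.07240″ = 13.812 pc.
M₁ = m₁ − 5 log₁₀ d₁ + 5 = 7.32 − 7.3761 + 5 = 4.9439.
M₂ = 7.79 − 5.7013 + 5 = 7.0887.
L₁/L₂ = 10^(0.4(M₂ − M₁)) = 10^(0.4 × 2.1448) = 10^0.85792 = 7.2097.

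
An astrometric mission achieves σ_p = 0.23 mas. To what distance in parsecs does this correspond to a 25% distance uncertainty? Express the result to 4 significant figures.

1087 pc

σ_d/d = σ_p/p, so the condition is σ_p/p ≤ 0.25, i.e. p ≥ σ_p/0.25.
p_min = 0.23/0.25 = 0.92 mas = 0.00092 arcsec.
d_max = 1/p_min = 1/0.00092 = 1087 pc.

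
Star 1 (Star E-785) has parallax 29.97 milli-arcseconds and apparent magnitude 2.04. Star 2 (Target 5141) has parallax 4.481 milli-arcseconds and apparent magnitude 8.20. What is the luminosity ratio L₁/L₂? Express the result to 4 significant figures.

L₁/L₂ = 6.507

d₁ = 1/p₁ = 1/0.02997″ = 33.367 pc; d₂ = 1/p₂ = 1/0.004481″ = 223.16 pc.
M₁ = m₁ − 5 log₁₀ d₁ + 5 = 2.04 − 7.6166 + 5 = -0.5766.
M₂ = 8.20 − 11.7431 + 5 = 1.4569.
L₁/L₂ = 10^(0.4(M₂ − M₁)) = 10^(0.4 × 2.0335) = 10^0.81340 = 6.5073.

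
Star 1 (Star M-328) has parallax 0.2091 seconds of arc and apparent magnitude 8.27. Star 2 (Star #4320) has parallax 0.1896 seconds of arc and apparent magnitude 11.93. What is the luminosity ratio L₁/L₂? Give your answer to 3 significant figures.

L₁/L₂ = 23.9

d₁ = 1/p₁ = 1/0.2091″ = 4.7824 pc; d₂ = 1/p₂ = 1/0.1896″ = 5.2743 pc.
M₁ = m₁ − 5 log₁₀ d₁ + 5 = 8.27 − 3.3982 + 5 = 9.8718.
M₂ = 11.93 − 3.6108 + 5 = 13.3192.
L₁/L₂ = 10^(0.4(M₂ − M₁)) = 10^(0.4 × 3.4474) = 10^1.37896 = 23.931.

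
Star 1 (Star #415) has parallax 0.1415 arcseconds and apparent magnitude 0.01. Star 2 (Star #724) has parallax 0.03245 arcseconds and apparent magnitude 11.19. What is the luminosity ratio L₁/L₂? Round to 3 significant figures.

d₁ = 1/p₁ = 1/0.1415″ = 7.0671 pc; d₂ = 1/p₂ = 1/0.03245″ = 30.817 pc.
M₁ = m₁ − 5 log₁₀ d₁ + 5 = 0.01 − 4.2462 + 5 = 0.7638.
M₂ = 11.19 − 7.4440 + 5 = 8.7460.
L₁/L₂ = 10^(0.4(M₂ − M₁)) = 10^(0.4 × 7.9822) = 10^3.19288 = 1559.1.

L₁/L₂ = 1560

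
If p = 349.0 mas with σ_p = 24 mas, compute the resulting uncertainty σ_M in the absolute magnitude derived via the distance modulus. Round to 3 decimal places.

σ_M = 0.149 mag

M = m − 5 log₁₀ d + 5 = m + 5 log₁₀ p + 5, so ∂M/∂p = 5/(p ln 10).
σ_M = (5/ln 10) · (σ_p/p) = 2.1715 × 24/349.0 = 2.1715 × 0.068768 = 0.14933.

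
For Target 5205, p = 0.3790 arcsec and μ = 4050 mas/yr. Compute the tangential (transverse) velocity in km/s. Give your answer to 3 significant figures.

50.7 km/s

d = 1/p = 1/0.3790″ = 2.6385 pc.
μ = 4050 mas/yr = 4.05 ″/yr.
v_t = 4.74 × μ × d = 4.74 × 4.05 × 2.6385 = 50.651 km/s.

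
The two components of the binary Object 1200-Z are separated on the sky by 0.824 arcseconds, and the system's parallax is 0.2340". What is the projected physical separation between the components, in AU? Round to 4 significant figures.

3.521 AU

d = 1/p = 1/0.2340″ = 4.2735 pc.
At distance d (pc), an angle of θ arcsec spans θ·d AU: s = 0.824 × 4.2735 = 3.5214 AU.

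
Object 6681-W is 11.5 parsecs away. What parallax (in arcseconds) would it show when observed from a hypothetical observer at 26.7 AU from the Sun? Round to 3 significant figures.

2.32 arcsec

p (arcsec) = B (AU) / d (pc).
p = 26.7 / 11.5 = 2.3217 arcsec.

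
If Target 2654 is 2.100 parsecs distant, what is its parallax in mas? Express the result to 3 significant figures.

476 mas

p = 1/d = 1/2.1 = 0.47619 arcsec.
= 0.47619 × 1000 = 476.19 mas.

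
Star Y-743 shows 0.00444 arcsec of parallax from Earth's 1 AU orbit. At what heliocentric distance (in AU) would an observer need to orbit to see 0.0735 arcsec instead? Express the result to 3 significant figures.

Parallax scales linearly with baseline: p ∝ B, so B = p_target / p_Earth × 1 AU.
B = 0.0735 / 0.00444 = 16.554 AU.

16.6 AU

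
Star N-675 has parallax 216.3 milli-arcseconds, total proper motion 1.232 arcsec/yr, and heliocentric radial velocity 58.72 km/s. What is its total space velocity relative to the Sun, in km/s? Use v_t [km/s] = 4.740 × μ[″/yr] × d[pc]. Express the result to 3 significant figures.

d = 1/p = 1/0.2163″ = 4.6232 pc.
v_t = 4.740 μ d = 4.740 × 1.232 × 4.6232 = 26.998 km/s.
v = √(v_r² + v_t²) = √(58.72² + 26.998²) = √4176.93 = 64.629 km/s.

64.6 km/s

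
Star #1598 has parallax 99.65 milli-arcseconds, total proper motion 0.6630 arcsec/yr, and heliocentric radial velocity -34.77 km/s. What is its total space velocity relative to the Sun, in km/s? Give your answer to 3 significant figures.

d = 1/p = 1/0.09965″ = 10.035 pc.
v_t = 4.740 μ d = 4.740 × 0.6630 × 10.035 = 31.536 km/s.
v = √(v_r² + v_t²) = √((-34.77)² + 31.536²) = √2203.47 = 46.941 km/s.

46.9 km/s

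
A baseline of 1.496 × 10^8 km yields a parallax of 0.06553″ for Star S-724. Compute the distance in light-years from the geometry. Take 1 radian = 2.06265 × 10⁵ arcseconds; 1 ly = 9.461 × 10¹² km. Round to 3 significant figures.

49.8 ly

θ = 0.06553″ = 0.06553/206265 = 3.1770 × 10^-7 rad.
d = B/θ = (1.496 × 10^8) / (3.1770 × 10^-7) = 4.7088 × 10^14 km = (4.7088 × 10^14) / (9.461 × 10^12) ly = 49.771 ly.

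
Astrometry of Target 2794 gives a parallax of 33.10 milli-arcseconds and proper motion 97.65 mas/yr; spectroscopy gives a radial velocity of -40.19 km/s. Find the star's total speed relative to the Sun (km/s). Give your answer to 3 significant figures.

42.6 km/s

d = 1/p = 1/0.03310″ = 30.211 pc.
μ = 97.65 mas/yr = 0.09765 ″/yr.
v_t = 4.740 μ d = 4.740 × 0.09765 × 30.211 = 13.983 km/s.
v = √(v_r² + v_t²) = √((-40.19)² + 13.983²) = √1810.76 = 42.553 km/s.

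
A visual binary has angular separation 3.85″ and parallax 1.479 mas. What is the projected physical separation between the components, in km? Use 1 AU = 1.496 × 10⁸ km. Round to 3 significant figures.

3.89 × 10^11 km

d = 1/p = 1/0.001479″ = 676.13 pc.
At distance d (pc), an angle of θ arcsec spans θ·d AU: s = 3.85 × 676.13 = 2603.1 AU.
= 2603.1 × 1.496 × 10⁸ km = 3.8942 × 10^11 km.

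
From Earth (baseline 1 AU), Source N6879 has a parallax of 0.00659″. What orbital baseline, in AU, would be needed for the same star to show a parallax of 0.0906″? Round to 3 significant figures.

13.7 AU

Parallax scales linearly with baseline: p ∝ B, so B = p_target / p_Earth × 1 AU.
B = 0.0906 / 0.00659 = 13.748 AU.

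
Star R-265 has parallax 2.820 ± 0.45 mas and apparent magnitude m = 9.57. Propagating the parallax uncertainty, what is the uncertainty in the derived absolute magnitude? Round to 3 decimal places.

M = m − 5 log₁₀ d + 5 = m + 5 log₁₀ p + 5, so ∂M/∂p = 5/(p ln 10).
σ_M = (5/ln 10) · (σ_p/p) = 2.1715 × 0.45/2.820 = 2.1715 × 0.15957 = 0.34651.

σ_M = 0.347 mag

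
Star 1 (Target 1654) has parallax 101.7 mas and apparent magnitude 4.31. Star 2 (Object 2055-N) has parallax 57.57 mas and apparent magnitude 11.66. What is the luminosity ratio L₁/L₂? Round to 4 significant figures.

d₁ = 1/p₁ = 1/0.1017″ = 9.8328 pc; d₂ = 1/p₂ = 1/0.05757″ = 17.37 pc.
M₁ = m₁ − 5 log₁₀ d₁ + 5 = 4.31 − 4.9634 + 5 = 4.3466.
M₂ = 11.66 − 6.1990 + 5 = 10.4610.
L₁/L₂ = 10^(0.4(M₂ − M₁)) = 10^(0.4 × 6.1144) = 10^2.44576 = 279.1.

L₁/L₂ = 279.1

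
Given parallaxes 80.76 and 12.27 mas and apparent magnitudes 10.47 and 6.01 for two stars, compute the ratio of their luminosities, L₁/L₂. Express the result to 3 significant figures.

L₁/L₂ = 0.000380

d₁ = 1/p₁ = 1/0.08076″ = 12.382 pc; d₂ = 1/p₂ = 1/0.01227″ = 81.5 pc.
M₁ = m₁ − 5 log₁₀ d₁ + 5 = 10.47 − 5.4640 + 5 = 10.0060.
M₂ = 6.01 − 9.5558 + 5 = 1.4542.
L₁/L₂ = 10^(0.4(M₂ − M₁)) = 10^(0.4 × (-8.5518)) = 10^(-3.42072) = 0.00037956.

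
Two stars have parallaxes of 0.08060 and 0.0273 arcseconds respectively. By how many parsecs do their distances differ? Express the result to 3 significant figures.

24.2 pc

d_A = 1/0.08060″ = 12.407 pc; d_B = 1/0.02730″ = 36.63 pc.
|d_B − d_A| = |36.63 − 12.407| = 24.223 pc.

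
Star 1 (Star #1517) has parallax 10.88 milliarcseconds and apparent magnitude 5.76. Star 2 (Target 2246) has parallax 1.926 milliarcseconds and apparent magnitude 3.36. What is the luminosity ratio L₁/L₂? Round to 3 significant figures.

d₁ = 1/p₁ = 1/0.01088″ = 91.912 pc; d₂ = 1/p₂ = 1/0.001926″ = 519.21 pc.
M₁ = m₁ − 5 log₁₀ d₁ + 5 = 5.76 − 9.8169 + 5 = 0.9431.
M₂ = 3.36 − 13.5767 + 5 = -5.2167.
L₁/L₂ = 10^(0.4(M₂ − M₁)) = 10^(0.4 × (-6.1598)) = 10^(-2.46392) = 0.0034362.

L₁/L₂ = 0.00344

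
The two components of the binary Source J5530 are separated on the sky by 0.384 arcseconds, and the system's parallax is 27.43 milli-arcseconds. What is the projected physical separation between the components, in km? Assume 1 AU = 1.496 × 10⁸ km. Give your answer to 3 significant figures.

2.09 × 10^9 km

d = 1/p = 1/0.02743″ = 36.456 pc.
At distance d (pc), an angle of θ arcsec spans θ·d AU: s = 0.384 × 36.456 = 13.999 AU.
= 13.999 × 1.496 × 10⁸ km = 2.0943 × 10^9 km.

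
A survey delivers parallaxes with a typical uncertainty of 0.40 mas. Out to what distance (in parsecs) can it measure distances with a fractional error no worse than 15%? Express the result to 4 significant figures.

σ_d/d = σ_p/p, so the condition is σ_p/p ≤ 0.15, i.e. p ≥ σ_p/0.15.
p_min = 0.40/0.15 = 2.6667 mas = 0.0026667 arcsec.
d_max = 1/p_min = 1/0.0026667 = 375 pc.

375.0 pc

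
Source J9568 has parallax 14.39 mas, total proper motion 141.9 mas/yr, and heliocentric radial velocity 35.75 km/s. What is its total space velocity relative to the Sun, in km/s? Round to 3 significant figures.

58.8 km/s

d = 1/p = 1/0.01439″ = 69.493 pc.
μ = 141.9 mas/yr = 0.1419 ″/yr.
v_t = 4.740 μ d = 4.740 × 0.1419 × 69.493 = 46.741 km/s.
v = √(v_r² + v_t²) = √(35.75² + 46.741²) = √3462.78 = 58.845 km/s.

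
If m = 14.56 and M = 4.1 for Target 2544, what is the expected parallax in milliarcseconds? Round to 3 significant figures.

0.809 mas

m − M = 14.56 − 4.1 = 10.46.
d = 10^((m−M)/5 + 1) = 10^3.092 = 1235.9 pc.
p = 1/d = 1/1235.9 = 0.00080913 arcsec = 0.80913 mas.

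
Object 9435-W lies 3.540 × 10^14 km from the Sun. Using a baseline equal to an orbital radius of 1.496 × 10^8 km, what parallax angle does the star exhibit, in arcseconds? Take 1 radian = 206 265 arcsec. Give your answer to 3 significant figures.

0.0872 arcsec

θ ≈ B/d = (1.496 × 10^8) / (3.540 × 10^14) = 4.2260 × 10^-7 rad.
In arcseconds: 4.2260 × 10^-7 × 206265 = 0.087168″.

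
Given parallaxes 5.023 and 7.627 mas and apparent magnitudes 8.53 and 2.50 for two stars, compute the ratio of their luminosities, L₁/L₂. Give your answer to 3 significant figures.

d₁ = 1/p₁ = 1/0.005023″ = 199.08 pc; d₂ = 1/p₂ = 1/0.007627″ = 131.11 pc.
M₁ = m₁ − 5 log₁₀ d₁ + 5 = 8.53 − 11.4951 + 5 = 2.0349.
M₂ = 2.50 − 10.5882 + 5 = -3.0882.
L₁/L₂ = 10^(0.4(M₂ − M₁)) = 10^(0.4 × (-5.1231)) = 10^(-2.04924) = 0.0089281.

L₁/L₂ = 0.00893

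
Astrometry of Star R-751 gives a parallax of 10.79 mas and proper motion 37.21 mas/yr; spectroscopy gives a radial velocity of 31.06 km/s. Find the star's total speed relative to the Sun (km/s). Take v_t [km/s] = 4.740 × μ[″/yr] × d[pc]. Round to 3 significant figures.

d = 1/p = 1/0.01079″ = 92.678 pc.
μ = 37.21 mas/yr = 0.03721 ″/yr.
v_t = 4.740 μ d = 4.740 × 0.03721 × 92.678 = 16.346 km/s.
v = √(v_r² + v_t²) = √(31.06² + 16.346²) = √1231.92 = 35.099 km/s.

35.1 km/s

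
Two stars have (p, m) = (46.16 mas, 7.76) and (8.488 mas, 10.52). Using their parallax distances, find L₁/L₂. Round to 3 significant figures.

L₁/L₂ = 0.430

d₁ = 1/p₁ = 1/0.04616″ = 21.664 pc; d₂ = 1/p₂ = 1/0.008488″ = 117.81 pc.
M₁ = m₁ − 5 log₁₀ d₁ + 5 = 7.76 − 6.6787 + 5 = 6.0813.
M₂ = 10.52 − 10.3559 + 5 = 5.1641.
L₁/L₂ = 10^(0.4(M₂ − M₁)) = 10^(0.4 × (-0.9172)) = 10^(-0.36688) = 0.42966.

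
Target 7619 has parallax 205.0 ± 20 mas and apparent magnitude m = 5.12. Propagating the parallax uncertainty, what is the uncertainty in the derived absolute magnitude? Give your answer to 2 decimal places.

σ_M = 0.21 mag

M = m − 5 log₁₀ d + 5 = m + 5 log₁₀ p + 5, so ∂M/∂p = 5/(p ln 10).
σ_M = (5/ln 10) · (σ_p/p) = 2.1715 × 20/205.0 = 2.1715 × 0.097561 = 0.21185.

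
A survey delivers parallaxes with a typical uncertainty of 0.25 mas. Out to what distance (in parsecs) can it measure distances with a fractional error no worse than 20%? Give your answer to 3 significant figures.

800 pc

σ_d/d = σ_p/p, so the condition is σ_p/p ≤ 0.20, i.e. p ≥ σ_p/0.20.
p_min = 0.25/0.20 = 1.25 mas = 0.00125 arcsec.
d_max = 1/p_min = 1/0.00125 = 800 pc.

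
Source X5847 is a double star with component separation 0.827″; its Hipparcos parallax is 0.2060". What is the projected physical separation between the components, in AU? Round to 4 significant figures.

4.015 AU

d = 1/p = 1/0.2060″ = 4.8544 pc.
At distance d (pc), an angle of θ arcsec spans θ·d AU: s = 0.827 × 4.8544 = 4.0146 AU.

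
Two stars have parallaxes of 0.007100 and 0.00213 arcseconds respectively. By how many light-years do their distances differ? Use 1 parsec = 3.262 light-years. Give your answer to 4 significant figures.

d_A = 1/0.007100″ = 140.85 pc; d_B = 1/0.002130″ = 469.48 pc.
|d_B − d_A| = |469.48 − 140.85| = 328.63 pc = 328.63 × 3.262 ly = 1072 ly.

1072 ly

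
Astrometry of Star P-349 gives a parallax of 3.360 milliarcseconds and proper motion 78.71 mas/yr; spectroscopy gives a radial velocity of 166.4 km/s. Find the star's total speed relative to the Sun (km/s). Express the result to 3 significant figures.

d = 1/p = 1/0.003360″ = 297.62 pc.
μ = 78.71 mas/yr = 0.07871 ″/yr.
v_t = 4.740 μ d = 4.740 × 0.07871 × 297.62 = 111.04 km/s.
v = √(v_r² + v_t²) = √(166.4² + 111.04²) = √40018.8 = 200.05 km/s.

200 km/s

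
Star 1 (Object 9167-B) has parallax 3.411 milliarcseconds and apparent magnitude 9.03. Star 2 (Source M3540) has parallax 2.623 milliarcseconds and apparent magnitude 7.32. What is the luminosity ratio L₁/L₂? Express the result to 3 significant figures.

d₁ = 1/p₁ = 1/0.003411″ = 293.17 pc; d₂ = 1/p₂ = 1/0.002623″ = 381.24 pc.
M₁ = m₁ − 5 log₁₀ d₁ + 5 = 9.03 − 12.3356 + 5 = 1.6944.
M₂ = 7.32 − 12.9060 + 5 = -0.5860.
L₁/L₂ = 10^(0.4(M₂ − M₁)) = 10^(0.4 × (-2.2804)) = 10^(-0.91216) = 0.12242.

L₁/L₂ = 0.122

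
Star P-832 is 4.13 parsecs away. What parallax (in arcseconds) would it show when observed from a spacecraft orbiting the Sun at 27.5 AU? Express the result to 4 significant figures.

6.659 arcsec

p (arcsec) = B (AU) / d (pc).
p = 27.5 / 4.13 = 6.6586 arcsec.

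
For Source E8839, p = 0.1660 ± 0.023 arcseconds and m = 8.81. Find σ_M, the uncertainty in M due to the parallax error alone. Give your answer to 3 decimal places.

σ_M = 0.301 mag

M = m − 5 log₁₀ d + 5 = m + 5 log₁₀ p + 5, so ∂M/∂p = 5/(p ln 10).
σ_M = (5/ln 10) · (σ_p/p) = 2.1715 × 0.023/0.1660 = 2.1715 × 0.13855 = 0.30086.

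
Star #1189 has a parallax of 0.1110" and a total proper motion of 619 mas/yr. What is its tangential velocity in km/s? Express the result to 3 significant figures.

26.4 km/s

d = 1/p = 1/0.1110″ = 9.009 pc.
μ = 619 mas/yr = 0.619 ″/yr.
v_t = 4.74 × μ × d = 4.74 × 0.619 × 9.009 = 26.433 km/s.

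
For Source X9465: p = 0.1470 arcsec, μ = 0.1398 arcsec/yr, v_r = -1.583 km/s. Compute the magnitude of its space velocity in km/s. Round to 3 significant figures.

d = 1/p = 1/0.1470″ = 6.8027 pc.
v_t = 4.740 μ d = 4.740 × 0.1398 × 6.8027 = 4.5078 km/s.
v = √(v_r² + v_t²) = √((-1.583)² + 4.5078²) = √22.8261 = 4.7777 km/s.

4.78 km/s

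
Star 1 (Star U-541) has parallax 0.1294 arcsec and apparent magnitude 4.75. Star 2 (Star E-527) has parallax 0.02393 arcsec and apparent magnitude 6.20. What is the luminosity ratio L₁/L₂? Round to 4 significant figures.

L₁/L₂ = 0.1300

d₁ = 1/p₁ = 1/0.1294″ = 7.728 pc; d₂ = 1/p₂ = 1/0.02393″ = 41.789 pc.
M₁ = m₁ − 5 log₁₀ d₁ + 5 = 4.75 − 4.4403 + 5 = 5.3097.
M₂ = 6.20 − 8.1053 + 5 = 3.0947.
L₁/L₂ = 10^(0.4(M₂ − M₁)) = 10^(0.4 × (-2.2150)) = 10^(-0.88600) = 0.13002.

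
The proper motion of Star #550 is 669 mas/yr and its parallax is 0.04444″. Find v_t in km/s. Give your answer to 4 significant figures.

d = 1/p = 1/0.04444″ = 22.502 pc.
μ = 669 mas/yr = 0.669 ″/yr.
v_t = 4.74 × μ × d = 4.74 × 0.669 × 22.502 = 71.355 km/s.

71.36 km/s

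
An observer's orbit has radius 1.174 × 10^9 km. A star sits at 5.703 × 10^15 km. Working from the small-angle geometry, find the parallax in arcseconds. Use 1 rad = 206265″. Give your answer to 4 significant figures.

0.04246 arcsec

θ ≈ B/d = (1.174 × 10^9) / (5.703 × 10^15) = 2.0586 × 10^-7 rad.
In arcseconds: 2.0586 × 10^-7 × 206265 = 0.042462″.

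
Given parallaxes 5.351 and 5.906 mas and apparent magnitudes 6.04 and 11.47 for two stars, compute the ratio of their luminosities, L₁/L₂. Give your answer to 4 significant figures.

d₁ = 1/p₁ = 1/0.005351″ = 186.88 pc; d₂ = 1/p₂ = 1/0.005906″ = 169.32 pc.
M₁ = m₁ − 5 log₁₀ d₁ + 5 = 6.04 − 11.3578 + 5 = -0.3178.
M₂ = 11.47 − 11.1435 + 5 = 5.3265.
L₁/L₂ = 10^(0.4(M₂ − M₁)) = 10^(0.4 × 5.6443) = 10^2.25772 = 181.02.

L₁/L₂ = 181.0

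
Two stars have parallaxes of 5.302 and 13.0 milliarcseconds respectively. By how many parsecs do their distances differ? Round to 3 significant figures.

112 pc

d_A = 1/0.005302″ = 188.61 pc; d_B = 1/0.01300″ = 76.923 pc.
|d_B − d_A| = |76.923 − 188.61| = 111.69 pc.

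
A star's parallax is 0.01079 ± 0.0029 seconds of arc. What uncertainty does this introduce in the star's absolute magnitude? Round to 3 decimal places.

M = m − 5 log₁₀ d + 5 = m + 5 log₁₀ p + 5, so ∂M/∂p = 5/(p ln 10).
σ_M = (5/ln 10) · (σ_p/p) = 2.1715 × 0.0029/0.01079 = 2.1715 × 0.26877 = 0.58363.

σ_M = 0.584 mag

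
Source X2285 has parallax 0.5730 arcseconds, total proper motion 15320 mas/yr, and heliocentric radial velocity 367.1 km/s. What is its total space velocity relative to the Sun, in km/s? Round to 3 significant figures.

d = 1/p = 1/0.5730″ = 1.7452 pc.
μ = 15320 mas/yr = 15.32 ″/yr.
v_t = 4.740 μ d = 4.740 × 15.32 × 1.7452 = 126.73 km/s.
v = √(v_r² + v_t²) = √(367.1² + 126.73²) = √150823 = 388.36 km/s.

388 km/s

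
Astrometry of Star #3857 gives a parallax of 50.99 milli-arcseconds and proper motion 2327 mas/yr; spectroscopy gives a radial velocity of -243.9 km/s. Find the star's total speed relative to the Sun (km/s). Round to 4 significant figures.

d = 1/p = 1/0.05099″ = 19.612 pc.
μ = 2327 mas/yr = 2.327 ″/yr.
v_t = 4.740 μ d = 4.740 × 2.327 × 19.612 = 216.32 km/s.
v = √(v_r² + v_t²) = √((-243.9)² + 216.32²) = √106282 = 326.01 km/s.

326.0 km/s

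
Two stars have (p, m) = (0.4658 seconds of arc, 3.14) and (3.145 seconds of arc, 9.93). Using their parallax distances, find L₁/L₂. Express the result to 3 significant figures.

d₁ = 1/p₁ = 1/0.4658″ = 2.1468 pc; d₂ = 1/p₂ = 1/3.145″ = 0.31797 pc.
M₁ = m₁ − 5 log₁₀ d₁ + 5 = 3.14 − 1.6590 + 5 = 6.4810.
M₂ = 9.93 − (-2.4881) + 5 = 17.4181.
L₁/L₂ = 10^(0.4(M₂ − M₁)) = 10^(0.4 × 10.9371) = 10^4.37484 = 23705.

L₁/L₂ = 23700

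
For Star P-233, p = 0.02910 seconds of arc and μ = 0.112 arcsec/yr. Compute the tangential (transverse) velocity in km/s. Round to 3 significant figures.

18.2 km/s

d = 1/p = 1/0.02910″ = 34.364 pc.
v_t = 4.74 × μ × d = 4.74 × 0.112 × 34.364 = 18.243 km/s.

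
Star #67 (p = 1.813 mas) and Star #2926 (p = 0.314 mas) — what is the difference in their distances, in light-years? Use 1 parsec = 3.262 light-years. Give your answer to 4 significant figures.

d_A = 1/0.001813″ = 551.57 pc; d_B = 1/0.0003140″ = 3184.7 pc.
|d_B − d_A| = |3184.7 − 551.57| = 2633.1 pc = 2633.1 × 3.262 ly = 8589.2 ly.

8589 ly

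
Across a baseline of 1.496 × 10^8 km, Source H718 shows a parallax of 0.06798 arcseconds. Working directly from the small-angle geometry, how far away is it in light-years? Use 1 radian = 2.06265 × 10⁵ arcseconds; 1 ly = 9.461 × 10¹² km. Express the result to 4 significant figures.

47.98 ly

θ = 0.06798″ = 0.06798/206265 = 3.2958 × 10^-7 rad.
d = B/θ = (1.496 × 10^8) / (3.2958 × 10^-7) = 4.5391 × 10^14 km = (4.5391 × 10^14) / (9.461 × 10^12) ly = 47.977 ly.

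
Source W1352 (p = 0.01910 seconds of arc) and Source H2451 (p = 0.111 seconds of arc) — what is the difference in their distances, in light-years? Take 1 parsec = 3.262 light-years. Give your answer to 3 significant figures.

141 ly

d_A = 1/0.01910″ = 52.356 pc; d_B = 1/0.1110″ = 9.009 pc.
|d_B − d_A| = |9.009 − 52.356| = 43.347 pc = 43.347 × 3.262 ly = 141.4 ly.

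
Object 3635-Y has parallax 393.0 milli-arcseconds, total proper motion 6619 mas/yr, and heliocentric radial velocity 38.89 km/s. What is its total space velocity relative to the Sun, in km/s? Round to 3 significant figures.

d = 1/p = 1/0.3930″ = 2.5445 pc.
μ = 6619 mas/yr = 6.619 ″/yr.
v_t = 4.740 μ d = 4.740 × 6.619 × 2.5445 = 79.831 km/s.
v = √(v_r² + v_t²) = √(38.89² + 79.831²) = √7885.42 = 88.8 km/s.

88.8 km/s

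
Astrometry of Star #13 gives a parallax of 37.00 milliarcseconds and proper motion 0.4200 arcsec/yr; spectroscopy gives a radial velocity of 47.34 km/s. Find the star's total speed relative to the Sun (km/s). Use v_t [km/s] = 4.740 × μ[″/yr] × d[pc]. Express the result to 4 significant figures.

71.67 km/s

d = 1/p = 1/0.03700″ = 27.027 pc.
v_t = 4.740 μ d = 4.740 × 0.4200 × 27.027 = 53.805 km/s.
v = √(v_r² + v_t²) = √(47.34² + 53.805²) = √5136.05 = 71.666 km/s.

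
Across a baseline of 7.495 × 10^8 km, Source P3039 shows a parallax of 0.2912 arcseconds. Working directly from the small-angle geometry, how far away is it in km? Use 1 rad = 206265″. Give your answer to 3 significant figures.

5.31 × 10^14 km

θ = 0.2912″ = 0.2912/206265 = 1.4118 × 10^-6 rad.
d = B/θ = (7.495 × 10^8) / (1.4118 × 10^-6) = 5.3088 × 10^14 km.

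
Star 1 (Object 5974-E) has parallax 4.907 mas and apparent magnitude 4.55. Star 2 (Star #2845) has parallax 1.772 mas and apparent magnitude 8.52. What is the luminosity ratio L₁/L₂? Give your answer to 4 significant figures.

d₁ = 1/p₁ = 1/0.004907″ = 203.79 pc; d₂ = 1/p₂ = 1/0.001772″ = 564.33 pc.
M₁ = m₁ − 5 log₁₀ d₁ + 5 = 4.55 − 11.5459 + 5 = -1.9959.
M₂ = 8.52 − 13.7577 + 5 = -0.2377.
L₁/L₂ = 10^(0.4(M₂ − M₁)) = 10^(0.4 × 1.7582) = 10^0.70328 = 5.0499.

L₁/L₂ = 5.050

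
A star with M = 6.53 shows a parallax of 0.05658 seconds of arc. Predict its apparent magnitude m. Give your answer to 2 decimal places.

d = 1/p = 1/0.05658″ = 17.674 pc.
m − M = 5 log₁₀ d − 5 = 5 log₁₀(17.674) − 5 = 6.2367 − 5 = 1.2367.
m = M + (m − M) = 6.53 + 1.2367 = 7.77.

m = 7.77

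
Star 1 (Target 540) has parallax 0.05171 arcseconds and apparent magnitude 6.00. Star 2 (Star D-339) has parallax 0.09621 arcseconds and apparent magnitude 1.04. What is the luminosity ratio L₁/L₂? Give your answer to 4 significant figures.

d₁ = 1/p₁ = 1/0.05171″ = 19.339 pc; d₂ = 1/p₂ = 1/0.09621″ = 10.394 pc.
M₁ = m₁ − 5 log₁₀ d₁ + 5 = 6.00 − 6.4322 + 5 = 4.5678.
M₂ = 1.04 − 5.0839 + 5 = 0.9561.
L₁/L₂ = 10^(0.4(M₂ − M₁)) = 10^(0.4 × (-3.6117)) = 10^(-1.44468) = 0.035919.

L₁/L₂ = 0.03592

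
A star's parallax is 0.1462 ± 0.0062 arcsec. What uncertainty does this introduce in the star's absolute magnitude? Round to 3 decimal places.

M = m − 5 log₁₀ d + 5 = m + 5 log₁₀ p + 5, so ∂M/∂p = 5/(p ln 10).
σ_M = (5/ln 10) · (σ_p/p) = 2.1715 × 0.0062/0.1462 = 2.1715 × 0.042408 = 0.092089.

σ_M = 0.092 mag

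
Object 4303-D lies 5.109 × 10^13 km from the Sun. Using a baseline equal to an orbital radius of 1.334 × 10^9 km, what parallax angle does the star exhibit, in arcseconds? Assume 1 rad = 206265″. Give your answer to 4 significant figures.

θ ≈ B/d = (1.334 × 10^9) / (5.109 × 10^13) = 2.6111 × 10^-5 rad.
In arcseconds: 2.6111 × 10^-5 × 206265 = 5.3858″.

5.386 arcsec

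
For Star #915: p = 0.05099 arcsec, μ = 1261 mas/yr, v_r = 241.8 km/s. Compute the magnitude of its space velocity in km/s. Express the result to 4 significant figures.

d = 1/p = 1/0.05099″ = 19.612 pc.
μ = 1261 mas/yr = 1.261 ″/yr.
v_t = 4.740 μ d = 4.740 × 1.261 × 19.612 = 117.22 km/s.
v = √(v_r² + v_t²) = √(241.8² + 117.22²) = √72207.8 = 268.72 km/s.

268.7 km/s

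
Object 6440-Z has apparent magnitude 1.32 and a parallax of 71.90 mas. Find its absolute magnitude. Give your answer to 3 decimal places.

M = 0.604

d = 1/p = 1/0.07190″ = 13.908 pc.
m − M = 5 log₁₀(13.908) − 5 = 5.7163 − 5 = 0.7163.
M = m − (m − M) = 1.32 − 0.7163 = 0.604.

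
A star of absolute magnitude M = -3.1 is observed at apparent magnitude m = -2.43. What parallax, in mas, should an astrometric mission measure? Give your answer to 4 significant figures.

m − M = -2.43 − (-3.1) = 0.67.
d = 10^((m−M)/5 + 1) = 10^1.134 = 13.614 pc.
p = 1/d = 1/13.614 = 0.073454 arcsec = 73.454 mas.

73.45 mas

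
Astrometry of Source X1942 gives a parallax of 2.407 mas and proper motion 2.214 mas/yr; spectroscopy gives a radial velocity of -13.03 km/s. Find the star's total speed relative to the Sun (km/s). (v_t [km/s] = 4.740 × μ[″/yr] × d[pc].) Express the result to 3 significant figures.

d = 1/p = 1/0.002407″ = 415.45 pc.
μ = 2.214 mas/yr = 0.002214 ″/yr.
v_t = 4.740 μ d = 4.740 × 0.002214 × 415.45 = 4.3599 km/s.
v = √(v_r² + v_t²) = √((-13.03)² + 4.3599²) = √188.79 = 13.74 km/s.

13.7 km/s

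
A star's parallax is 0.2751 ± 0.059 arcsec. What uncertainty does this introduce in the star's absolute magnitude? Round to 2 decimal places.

σ_M = 0.47 mag

M = m − 5 log₁₀ d + 5 = m + 5 log₁₀ p + 5, so ∂M/∂p = 5/(p ln 10).
σ_M = (5/ln 10) · (σ_p/p) = 2.1715 × 0.059/0.2751 = 2.1715 × 0.21447 = 0.46572.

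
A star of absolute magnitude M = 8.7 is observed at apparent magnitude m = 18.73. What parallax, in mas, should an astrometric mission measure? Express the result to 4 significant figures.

0.9863 mas

m − M = 18.73 − 8.7 = 10.03.
d = 10^((m−M)/5 + 1) = 10^3.006 = 1013.9 pc.
p = 1/d = 1/1013.9 = 0.00098629 arcsec = 0.98629 mas.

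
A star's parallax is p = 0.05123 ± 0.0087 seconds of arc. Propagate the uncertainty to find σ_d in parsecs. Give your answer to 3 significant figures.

d = 1/p, so σ_d = σ_p / p².
σ_d = 0.00870 / (0.05123)² = 0.00870 / 0.0026245 = 3.3149 pc.

3.31 pc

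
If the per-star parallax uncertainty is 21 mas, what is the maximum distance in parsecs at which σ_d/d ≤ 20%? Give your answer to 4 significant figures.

σ_d/d = σ_p/p, so the condition is σ_p/p ≤ 0.20, i.e. p ≥ σ_p/0.20.
p_min = 21/0.20 = 105 mas = 0.105 arcsec.
d_max = 1/p_min = 1/0.105 = 9.5238 pc.

9.524 pc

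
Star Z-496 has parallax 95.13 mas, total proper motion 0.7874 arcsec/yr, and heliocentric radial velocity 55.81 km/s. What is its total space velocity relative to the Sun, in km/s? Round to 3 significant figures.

d = 1/p = 1/0.09513″ = 10.512 pc.
v_t = 4.740 μ d = 4.740 × 0.7874 × 10.512 = 39.234 km/s.
v = √(v_r² + v_t²) = √(55.81² + 39.234²) = √4654.06 = 68.221 km/s.

68.2 km/s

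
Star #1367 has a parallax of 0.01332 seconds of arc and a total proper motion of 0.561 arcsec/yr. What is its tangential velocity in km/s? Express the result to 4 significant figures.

199.6 km/s

d = 1/p = 1/0.01332″ = 75.075 pc.
v_t = 4.74 × μ × d = 4.74 × 0.561 × 75.075 = 199.63 km/s.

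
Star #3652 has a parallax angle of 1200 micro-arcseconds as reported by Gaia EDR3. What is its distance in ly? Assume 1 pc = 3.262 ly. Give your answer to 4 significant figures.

2718 ly

p = 1200 micro-arcseconds = 0.001200 arcsec.
d = 1/p = 1/0.001200 = 833.33 pc.
In light-years: 833.33 × 3.262 = 2718.3 ly.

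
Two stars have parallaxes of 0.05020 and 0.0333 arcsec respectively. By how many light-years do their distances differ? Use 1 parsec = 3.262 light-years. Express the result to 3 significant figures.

d_A = 1/0.05020″ = 19.92 pc; d_B = 1/0.03330″ = 30.03 pc.
|d_B − d_A| = |30.03 − 19.92| = 10.11 pc = 10.11 × 3.262 ly = 32.979 ly.

33.0 ly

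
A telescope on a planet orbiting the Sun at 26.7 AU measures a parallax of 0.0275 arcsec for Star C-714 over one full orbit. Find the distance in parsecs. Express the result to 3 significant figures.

With baseline B (in AU) and parallax p (in arcsec), d = B/p parsecs.
d = 26.7 / 0.0275 = 970.91 pc.

971 pc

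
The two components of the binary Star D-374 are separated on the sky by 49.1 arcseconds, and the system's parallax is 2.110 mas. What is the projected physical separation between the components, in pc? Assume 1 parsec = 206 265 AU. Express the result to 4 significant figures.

d = 1/p = 1/0.002110″ = 473.93 pc.
At distance d (pc), an angle of θ arcsec spans θ·d AU: s = 49.1 × 473.93 = 23270 AU.
= 23270 / 206265 = 0.11282 pc.

0.1128 pc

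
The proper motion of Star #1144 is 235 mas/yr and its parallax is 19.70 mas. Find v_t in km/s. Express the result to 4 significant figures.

d = 1/p = 1/0.01970″ = 50.761 pc.
μ = 235 mas/yr = 0.235 ″/yr.
v_t = 4.74 × μ × d = 4.74 × 0.235 × 50.761 = 56.543 km/s.

56.54 km/s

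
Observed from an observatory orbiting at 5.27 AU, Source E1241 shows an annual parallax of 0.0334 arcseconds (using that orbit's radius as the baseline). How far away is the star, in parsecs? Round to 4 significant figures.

157.8 pc

With baseline B (in AU) and parallax p (in arcsec), d = B/p parsecs.
d = 5.27 / 0.0334 = 157.78 pc.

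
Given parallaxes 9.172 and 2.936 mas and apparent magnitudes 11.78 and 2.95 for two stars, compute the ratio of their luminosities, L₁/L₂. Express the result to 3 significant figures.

L₁/L₂ = 3.01 × 10^-5

d₁ = 1/p₁ = 1/0.009172″ = 109.03 pc; d₂ = 1/p₂ = 1/0.002936″ = 340.6 pc.
M₁ = m₁ − 5 log₁₀ d₁ + 5 = 11.78 − 10.1877 + 5 = 6.5923.
M₂ = 2.95 − 12.6612 + 5 = -4.7112.
L₁/L₂ = 10^(0.4(M₂ − M₁)) = 10^(0.4 × (-11.3035)) = 10^(-4.52140) = 0.000030102.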